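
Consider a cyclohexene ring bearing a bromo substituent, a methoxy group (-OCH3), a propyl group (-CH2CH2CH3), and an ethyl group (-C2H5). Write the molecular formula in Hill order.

C12H21BrO

Atom tally by fragment:
  cyclohexene ring core → C:6 H:10
  (− 4 ring H displaced by substituents)
  + Br → Br:1
  + OCH3 → C:1 H:3 O:1
  + CH2CH2CH3 → C:3 H:7
  + C2H5 → C:2 H:5
Element totals:
  C: 12
  H: 21
  Br: 1
  O: 1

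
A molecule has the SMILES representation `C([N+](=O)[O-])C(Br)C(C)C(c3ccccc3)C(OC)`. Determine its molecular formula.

Atom tally by fragment:
  O2NCH2 → C:1 H:2 N:1 O:2
  CH(Br) → C:1 H:1 Br:1
  CH(CH3) → C:2 H:4
  CH(C6H5) → C:7 H:6
  CH2OCH3 → C:2 H:5 O:1
Element totals:
  C: 13
  H: 18
  Br: 1
  N: 1
  O: 3

C13H18BrNO3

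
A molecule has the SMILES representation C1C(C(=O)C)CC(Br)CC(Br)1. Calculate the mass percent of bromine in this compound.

56.27%

Atom tally by fragment:
  cyclohexane ring core → C:6 H:12
  (− 3 ring H displaced by substituents)
  + COCH3 → C:2 H:3 O:1
  + Br → Br:1
  + Br → Br:1
Element totals:
  C: 8
  H: 12
  Br: 2
  O: 1
Molecular formula: C8H12Br2O.
Molar mass = 283.991 g/mol.
Mass from Br: 2 × 79.904 = 159.808 g/mol.
%Br = 159.808 / 283.991 × 100 = 56.27%.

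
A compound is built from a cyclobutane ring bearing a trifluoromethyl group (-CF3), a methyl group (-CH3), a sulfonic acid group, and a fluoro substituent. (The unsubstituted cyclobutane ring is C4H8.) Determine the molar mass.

Atom tally by fragment:
  cyclobutane ring core → C:4 H:8
  (− 4 ring H displaced by substituents)
  + CF3 → C:1 F:3
  + CH3 → C:1 H:3
  + SO3H → S:1 O:3 H:1
  + F → F:1
Element totals:
  C: 6
  H: 8
  F: 4
  O: 3
  S: 1
Molecular formula: C6H8F4O3S.
  M = 6(12.011) + 8(1.008) + 4(18.998) + 3(15.999) + 32.06
    = 72.066 + 8.064 + 75.992 + 47.997 + 32.060 = 236.179

236.18 g/mol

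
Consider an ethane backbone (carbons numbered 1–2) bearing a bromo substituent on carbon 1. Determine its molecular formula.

C2H5Br

Atom tally by fragment:
  BrCH2 → C:1 H:2 Br:1
  CH3 → C:1 H:3
Element totals:
  C: 2
  H: 5
  Br: 1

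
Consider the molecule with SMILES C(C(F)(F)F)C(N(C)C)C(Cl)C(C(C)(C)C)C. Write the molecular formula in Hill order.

Atom tally by fragment:
  F3CCH2 → C:2 H:2 F:3
  CH(N(CH3)2) → C:3 H:7 N:1
  CH(Cl) → C:1 H:1 Cl:1
  CH(C(CH3)3) → C:5 H:10
  CH3 → C:1 H:3
Element totals:
  C: 12
  H: 23
  Cl: 1
  F: 3
  N: 1

C12H23ClF3N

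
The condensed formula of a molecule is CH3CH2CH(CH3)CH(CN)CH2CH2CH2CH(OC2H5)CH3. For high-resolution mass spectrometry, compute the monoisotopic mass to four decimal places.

211.1936

Atom tally by fragment:
  CH3 → C:1 H:3
  CH2 → C:1 H:2
  CH(CH3) → C:2 H:4
  CH(CN) → C:2 H:1 N:1
  CH2 → C:1 H:2
  CH2 → C:1 H:2
  CH2 → C:1 H:2
  CH(OC2H5) → C:3 H:6 O:1
  CH3 → C:1 H:3
Element totals:
  C: 13
  H: 25
  N: 1
  O: 1
Molecular formula: C13H25NO.
  M = 13(12.0) + 25(1.007825) + 14.003074 + 15.994915
    = 156.000000 + 25.195625 + 14.003074 + 15.994915 = 211.193614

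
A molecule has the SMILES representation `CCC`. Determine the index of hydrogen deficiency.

Atom tally by fragment:
  CH3 → C:1 H:3
  CH2 → C:1 H:2
  CH3 → C:1 H:3
Element totals:
  C: 3
  H: 8
Molecular formula: C3H8.
DoU = (2C + 2 + N − H − X) / 2 = (2·3 + 2 + 0 − 8 − 0) / 2 = 0.

0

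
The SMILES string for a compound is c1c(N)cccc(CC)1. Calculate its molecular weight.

121.18 g/mol

Atom tally by fragment:
  benzene ring core → C:6 H:6
  (− 2 ring H displaced by substituents)
  + NH2 → N:1 H:2
  + C2H5 → C:2 H:5
Element totals:
  C: 8
  H: 11
  N: 1
Molecular formula: C8H11N.
  M = 8(12.011) + 11(1.008) + 14.007
    = 96.088 + 11.088 + 14.007 = 121.183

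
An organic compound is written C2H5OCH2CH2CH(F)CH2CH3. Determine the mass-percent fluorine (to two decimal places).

Atom tally by fragment:
  C2H5OCH2 → C:3 H:7 O:1
  CH2 → C:1 H:2
  CH(F) → C:1 H:1 F:1
  CH2 → C:1 H:2
  CH3 → C:1 H:3
Element totals:
  C: 7
  H: 15
  F: 1
  O: 1
Molecular formula: C7H15FO.
Molar mass = 134.194 g/mol.
Mass from F: 1 × 18.998 = 18.998 g/mol.
%F = 18.998 / 134.194 × 100 = 14.16%.

14.16%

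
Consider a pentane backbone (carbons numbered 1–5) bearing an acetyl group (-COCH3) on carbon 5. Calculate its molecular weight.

114.19 g/mol

Atom tally by fragment:
  CH3 → C:1 H:3
  CH2 → C:1 H:2
  CH2 → C:1 H:2
  CH2 → C:1 H:2
  CH2COCH3 → C:3 H:5 O:1
Element totals:
  C: 7
  H: 14
  O: 1
Molecular formula: C7H14O.
  M = 7(12.011) + 14(1.008) + 15.999
    = 84.077 + 14.112 + 15.999 = 114.188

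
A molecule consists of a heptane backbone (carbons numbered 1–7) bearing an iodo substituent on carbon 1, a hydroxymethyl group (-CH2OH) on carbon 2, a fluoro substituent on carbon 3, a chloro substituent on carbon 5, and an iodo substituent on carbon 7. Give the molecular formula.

Atom tally by fragment:
  ICH2 → C:1 H:2 I:1
  CH(CH2OH) → C:2 H:4 O:1
  CH(F) → C:1 H:1 F:1
  CH2 → C:1 H:2
  CH(Cl) → C:1 H:1 Cl:1
  CH2 → C:1 H:2
  CH2I → C:1 H:2 I:1
Element totals:
  C: 8
  H: 14
  Cl: 1
  F: 1
  I: 2
  O: 1

C8H14ClFI2O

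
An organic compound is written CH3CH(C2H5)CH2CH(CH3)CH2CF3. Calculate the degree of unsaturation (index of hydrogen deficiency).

0

Atom tally by fragment:
  CH3 → C:1 H:3
  CH(C2H5) → C:3 H:6
  CH2 → C:1 H:2
  CH(CH3) → C:2 H:4
  CH2CF3 → C:2 H:2 F:3
Element totals:
  C: 9
  H: 17
  F: 3
Molecular formula: C9H17F3.
DoU = (2C + 2 + N − H − X) / 2 = (2·9 + 2 + 0 − 17 − 3) / 2 = 0.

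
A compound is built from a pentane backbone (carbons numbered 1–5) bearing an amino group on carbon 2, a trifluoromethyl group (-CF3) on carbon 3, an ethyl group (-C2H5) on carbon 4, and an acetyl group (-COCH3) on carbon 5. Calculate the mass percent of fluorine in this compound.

25.30%

Atom tally by fragment:
  CH3 → C:1 H:3
  CH(NH2) → C:1 H:3 N:1
  CH(CF3) → C:2 H:1 F:3
  CH(C2H5) → C:3 H:6
  CH2COCH3 → C:3 H:5 O:1
Element totals:
  C: 10
  H: 18
  F: 3
  N: 1
  O: 1
Molecular formula: C10H18F3NO.
Molar mass = 225.254 g/mol.
Mass from F: 3 × 18.998 = 56.994 g/mol.
%F = 56.994 / 225.254 × 100 = 25.30%.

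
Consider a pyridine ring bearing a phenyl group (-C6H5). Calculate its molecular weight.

155.20 g/mol

Atom tally by fragment:
  pyridine ring core → C:5 H:5 N:1
  (− 1 ring H displaced by substituents)
  + C6H5 → C:6 H:5
Element totals:
  C: 11
  H: 9
  N: 1
Molecular formula: C11H9N.
  M = 11(12.011) + 9(1.008) + 14.007
    = 132.121 + 9.072 + 14.007 = 155.200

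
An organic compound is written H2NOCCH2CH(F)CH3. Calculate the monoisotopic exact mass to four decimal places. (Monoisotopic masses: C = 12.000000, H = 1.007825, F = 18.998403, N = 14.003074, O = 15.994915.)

Atom tally by fragment:
  H2NOCCH2 → C:2 H:4 O:1 N:1
  CH(F) → C:1 H:1 F:1
  CH3 → C:1 H:3
Element totals:
  C: 4
  H: 8
  F: 1
  N: 1
  O: 1
Molecular formula: C4H8FNO.
  M = 4(12.0) + 8(1.007825) + 18.998403 + 14.003074 + 15.994915
    = 48.000000 + 8.062600 + 18.998403 + 14.003074 + 15.994915 = 105.058992

105.0590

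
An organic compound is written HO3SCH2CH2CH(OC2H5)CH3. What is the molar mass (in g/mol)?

182.23 g/mol

Atom tally by fragment:
  HO3SCH2 → C:1 H:3 S:1 O:3
  CH2 → C:1 H:2
  CH(OC2H5) → C:3 H:6 O:1
  CH3 → C:1 H:3
Element totals:
  C: 6
  H: 14
  O: 4
  S: 1
Molecular formula: C6H14O4S.
  M = 6(12.011) + 14(1.008) + 4(15.999) + 32.06
    = 72.066 + 14.112 + 63.996 + 32.060 = 182.234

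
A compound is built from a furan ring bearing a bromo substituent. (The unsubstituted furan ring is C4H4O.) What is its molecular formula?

Atom tally by fragment:
  furan ring core → C:4 H:4 O:1
  (− 1 ring H displaced by substituents)
  + Br → Br:1
Element totals:
  C: 4
  H: 3
  Br: 1
  O: 1

C4H3BrO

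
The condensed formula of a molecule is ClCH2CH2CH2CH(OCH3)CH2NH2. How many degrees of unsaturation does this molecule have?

0

Atom tally by fragment:
  ClCH2 → C:1 H:2 Cl:1
  CH2 → C:1 H:2
  CH2 → C:1 H:2
  CH(OCH3) → C:2 H:4 O:1
  CH2NH2 → C:1 H:4 N:1
Element totals:
  C: 6
  H: 14
  Cl: 1
  N: 1
  O: 1
Molecular formula: C6H14ClNO.
DoU = (2C + 2 + N − H − X) / 2 = (2·6 + 2 + 1 − 14 − 1) / 2 = 0.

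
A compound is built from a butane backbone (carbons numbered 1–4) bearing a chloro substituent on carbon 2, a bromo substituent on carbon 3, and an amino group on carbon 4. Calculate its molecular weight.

186.48 g/mol

Atom tally by fragment:
  CH3 → C:1 H:3
  CH(Cl) → C:1 H:1 Cl:1
  CH(Br) → C:1 H:1 Br:1
  CH2NH2 → C:1 H:4 N:1
Element totals:
  C: 4
  H: 9
  Br: 1
  Cl: 1
  N: 1
Molecular formula: C4H9BrClN.
  M = 4(12.011) + 9(1.008) + 79.904 + 35.45 + 14.007
    = 48.044 + 9.072 + 79.904 + 35.450 + 14.007 = 186.477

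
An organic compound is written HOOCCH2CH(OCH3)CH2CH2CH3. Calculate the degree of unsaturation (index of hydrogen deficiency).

1

Atom tally by fragment:
  HOOCCH2 → C:2 H:3 O:2
  CH(OCH3) → C:2 H:4 O:1
  CH2 → C:1 H:2
  CH2 → C:1 H:2
  CH3 → C:1 H:3
Element totals:
  C: 7
  H: 14
  O: 3
Molecular formula: C7H14O3.
DoU = (2C + 2 + N − H − X) / 2 = (2·7 + 2 + 0 − 14 − 0) / 2 = 1.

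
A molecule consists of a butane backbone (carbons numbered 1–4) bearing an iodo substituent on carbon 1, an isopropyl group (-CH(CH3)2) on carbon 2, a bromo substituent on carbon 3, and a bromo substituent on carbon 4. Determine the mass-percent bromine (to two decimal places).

Atom tally by fragment:
  ICH2 → C:1 H:2 I:1
  CH(CH(CH3)2) → C:4 H:8
  CH(Br) → C:1 H:1 Br:1
  CH2Br → C:1 H:2 Br:1
Element totals:
  C: 7
  H: 13
  Br: 2
  I: 1
Molecular formula: C7H13Br2I.
Molar mass = 383.893 g/mol.
Mass from Br: 2 × 79.904 = 159.808 g/mol.
%Br = 159.808 / 383.893 × 100 = 41.63%.

41.63%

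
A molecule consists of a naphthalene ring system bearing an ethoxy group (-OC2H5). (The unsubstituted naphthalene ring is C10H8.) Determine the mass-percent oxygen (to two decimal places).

Atom tally by fragment:
  naphthalene ring system core → C:10 H:8
  (− 1 ring H displaced by substituents)
  + OC2H5 → C:2 H:5 O:1
Element totals:
  C: 12
  H: 12
  O: 1
Molecular formula: C12H12O.
Molar mass = 172.227 g/mol.
Mass from O: 1 × 15.999 = 15.999 g/mol.
%O = 15.999 / 172.227 × 100 = 9.29%.

9.29%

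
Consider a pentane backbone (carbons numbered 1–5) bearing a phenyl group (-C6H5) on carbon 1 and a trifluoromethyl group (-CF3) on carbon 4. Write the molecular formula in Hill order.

C12H15F3

Atom tally by fragment:
  C6H5CH2 → C:7 H:7
  CH2 → C:1 H:2
  CH2 → C:1 H:2
  CH(CF3) → C:2 H:1 F:3
  CH3 → C:1 H:3
Element totals:
  C: 12
  H: 15
  F: 3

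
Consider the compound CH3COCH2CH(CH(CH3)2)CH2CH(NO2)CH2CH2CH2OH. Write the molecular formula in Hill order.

Atom tally by fragment:
  CH3COCH2 → C:3 H:5 O:1
  CH(CH(CH3)2) → C:4 H:8
  CH2 → C:1 H:2
  CH(NO2) → C:1 H:1 N:1 O:2
  CH2 → C:1 H:2
  CH2CH2OH → C:2 H:5 O:1
Element totals:
  C: 12
  H: 23
  N: 1
  O: 4

C12H23NO4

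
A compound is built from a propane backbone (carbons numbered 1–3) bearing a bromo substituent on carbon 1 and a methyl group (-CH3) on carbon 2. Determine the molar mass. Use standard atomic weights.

137.02 g/mol

Atom tally by fragment:
  BrCH2 → C:1 H:2 Br:1
  CH(CH3) → C:2 H:4
  CH3 → C:1 H:3
Element totals:
  C: 4
  H: 9
  Br: 1
Molecular formula: C4H9Br.
  M = 4(12.011) + 9(1.008) + 79.904
    = 48.044 + 9.072 + 79.904 = 137.020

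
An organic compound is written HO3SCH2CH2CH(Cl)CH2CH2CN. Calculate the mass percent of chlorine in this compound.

16.75%

Atom tally by fragment:
  HO3SCH2 → C:1 H:3 S:1 O:3
  CH2 → C:1 H:2
  CH(Cl) → C:1 H:1 Cl:1
  CH2 → C:1 H:2
  CH2CN → C:2 H:2 N:1
Element totals:
  C: 6
  H: 10
  Cl: 1
  N: 1
  O: 3
  S: 1
Molecular formula: C6H10ClNO3S.
Molar mass = 211.660 g/mol.
Mass from Cl: 1 × 35.45 = 35.450 g/mol.
%Cl = 35.450 / 211.660 × 100 = 16.75%.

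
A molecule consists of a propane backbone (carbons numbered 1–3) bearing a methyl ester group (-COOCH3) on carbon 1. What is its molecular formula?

Atom tally by fragment:
  CH3OOCCH2 → C:3 H:5 O:2
  CH2 → C:1 H:2
  CH3 → C:1 H:3
Element totals:
  C: 5
  H: 10
  O: 2

C5H10O2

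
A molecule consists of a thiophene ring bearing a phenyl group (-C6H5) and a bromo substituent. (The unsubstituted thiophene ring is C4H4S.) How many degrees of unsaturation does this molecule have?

7

Atom tally by fragment:
  thiophene ring core → C:4 H:4 S:1
  (− 2 ring H displaced by substituents)
  + C6H5 → C:6 H:5
  + Br → Br:1
Element totals:
  C: 10
  H: 7
  Br: 1
  S: 1
Molecular formula: C10H7BrS.
DoU = (2C + 2 + N − H − X) / 2 = (2·10 + 2 + 0 − 7 − 1) / 2 = 7.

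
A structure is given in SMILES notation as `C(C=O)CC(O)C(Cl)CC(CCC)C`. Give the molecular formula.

Atom tally by fragment:
  OHCCH2 → C:2 H:3 O:1
  CH2 → C:1 H:2
  CH(OH) → C:1 H:2 O:1
  CH(Cl) → C:1 H:1 Cl:1
  CH2 → C:1 H:2
  CH(CH2CH2CH3) → C:4 H:8
  CH3 → C:1 H:3
Element totals:
  C: 11
  H: 21
  Cl: 1
  O: 2

C11H21ClO2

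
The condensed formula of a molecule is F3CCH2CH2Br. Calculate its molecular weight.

Atom tally by fragment:
  F3CCH2 → C:2 H:2 F:3
  CH2Br → C:1 H:2 Br:1
Element totals:
  C: 3
  H: 4
  Br: 1
  F: 3
Molecular formula: C3H4BrF3.
  M = 3(12.011) + 4(1.008) + 79.904 + 3(18.998)
    = 36.033 + 4.032 + 79.904 + 56.994 = 176.963

176.96 g/mol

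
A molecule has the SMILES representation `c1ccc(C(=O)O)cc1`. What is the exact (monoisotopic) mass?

122.0368

Atom tally by fragment:
  benzene ring core → C:6 H:6
  (− 1 ring H displaced by substituents)
  + COOH → C:1 H:1 O:2
Element totals:
  C: 7
  H: 6
  O: 2
Molecular formula: C7H6O2.
  M = 7(12.0) + 6(1.007825) + 2(15.994915)
    = 84.000000 + 6.046950 + 31.989830 = 122.036780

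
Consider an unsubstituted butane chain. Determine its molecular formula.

Atom tally by fragment:
  CH3 → C:1 H:3
  CH2 → C:1 H:2
  CH2 → C:1 H:2
  CH3 → C:1 H:3
Element totals:
  C: 4
  H: 10

C4H10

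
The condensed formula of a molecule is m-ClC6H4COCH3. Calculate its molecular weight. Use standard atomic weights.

154.59 g/mol

Atom tally by fragment:
  benzene ring core → C:6 H:6
  (− 2 ring H displaced by substituents)
  + Cl → Cl:1
  + COCH3 → C:2 H:3 O:1
Element totals:
  C: 8
  H: 7
  Cl: 1
  O: 1
Molecular formula: C8H7ClO.
  M = 8(12.011) + 7(1.008) + 35.45 + 15.999
    = 96.088 + 7.056 + 35.450 + 15.999 = 154.593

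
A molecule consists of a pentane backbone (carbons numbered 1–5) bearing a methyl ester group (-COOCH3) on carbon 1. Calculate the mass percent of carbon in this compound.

64.58%

Atom tally by fragment:
  CH3OOCCH2 → C:3 H:5 O:2
  CH2 → C:1 H:2
  CH2 → C:1 H:2
  CH2 → C:1 H:2
  CH3 → C:1 H:3
Element totals:
  C: 7
  H: 14
  O: 2
Molecular formula: C7H14O2.
Molar mass = 130.187 g/mol.
Mass from C: 7 × 12.011 = 84.077 g/mol.
%C = 84.077 / 130.187 × 100 = 64.58%.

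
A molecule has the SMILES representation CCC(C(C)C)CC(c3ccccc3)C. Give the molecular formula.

Atom tally by fragment:
  CH3 → C:1 H:3
  CH2 → C:1 H:2
  CH(CH(CH3)2) → C:4 H:8
  CH2 → C:1 H:2
  CH(C6H5) → C:7 H:6
  CH3 → C:1 H:3
Element totals:
  C: 15
  H: 24

C15H24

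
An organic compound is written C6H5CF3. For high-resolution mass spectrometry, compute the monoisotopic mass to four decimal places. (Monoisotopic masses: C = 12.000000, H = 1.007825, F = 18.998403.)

146.0343

Atom tally by fragment:
  benzene ring core → C:6 H:6
  (− 1 ring H displaced by substituents)
  + CF3 → C:1 F:3
Element totals:
  C: 7
  H: 5
  F: 3
Molecular formula: C7H5F3.
  M = 7(12.0) + 5(1.007825) + 3(18.998403)
    = 84.000000 + 5.039125 + 56.995209 = 146.034334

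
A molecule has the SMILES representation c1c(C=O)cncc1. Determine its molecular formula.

C6H5NO

Atom tally by fragment:
  pyridine ring core → C:5 H:5 N:1
  (− 1 ring H displaced by substituents)
  + CHO → C:1 H:1 O:1
Element totals:
  C: 6
  H: 5
  N: 1
  O: 1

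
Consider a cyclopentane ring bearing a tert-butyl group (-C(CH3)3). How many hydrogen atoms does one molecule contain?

18

Atom tally by fragment:
  cyclopentane ring core → C:5 H:10
  (− 1 ring H displaced by substituents)
  + C(CH3)3 → C:4 H:9
Element totals:
  C: 9
  H: 18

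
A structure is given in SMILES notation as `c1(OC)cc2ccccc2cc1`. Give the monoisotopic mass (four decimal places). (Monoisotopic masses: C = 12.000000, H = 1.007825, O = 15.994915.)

Atom tally by fragment:
  naphthalene ring system core → C:10 H:8
  (− 1 ring H displaced by substituents)
  + OCH3 → C:1 H:3 O:1
Element totals:
  C: 11
  H: 10
  O: 1
Molecular formula: C11H10O.
  M = 11(12.0) + 10(1.007825) + 15.994915
    = 132.000000 + 10.078250 + 15.994915 = 158.073165

158.0732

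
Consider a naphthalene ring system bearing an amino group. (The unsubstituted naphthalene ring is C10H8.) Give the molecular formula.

Atom tally by fragment:
  naphthalene ring system core → C:10 H:8
  (− 1 ring H displaced by substituents)
  + NH2 → N:1 H:2
Element totals:
  C: 10
  H: 9
  N: 1

C10H9N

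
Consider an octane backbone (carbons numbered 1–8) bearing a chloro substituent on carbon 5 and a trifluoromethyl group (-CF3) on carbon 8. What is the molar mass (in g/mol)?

216.67 g/mol

Atom tally by fragment:
  CH3 → C:1 H:3
  CH2 → C:1 H:2
  CH2 → C:1 H:2
  CH2 → C:1 H:2
  CH(Cl) → C:1 H:1 Cl:1
  CH2 → C:1 H:2
  CH2 → C:1 H:2
  CH2CF3 → C:2 H:2 F:3
Element totals:
  C: 9
  H: 16
  Cl: 1
  F: 3
Molecular formula: C9H16ClF3.
  M = 9(12.011) + 16(1.008) + 35.45 + 3(18.998)
    = 108.099 + 16.128 + 35.450 + 56.994 = 216.671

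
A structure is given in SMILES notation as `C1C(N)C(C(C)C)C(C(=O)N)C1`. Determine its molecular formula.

Atom tally by fragment:
  cyclopentane ring core → C:5 H:10
  (− 3 ring H displaced by substituents)
  + NH2 → N:1 H:2
  + CH(CH3)2 → C:3 H:7
  + CONH2 → C:1 H:2 O:1 N:1
Element totals:
  C: 9
  H: 18
  N: 2
  O: 1

C9H18N2O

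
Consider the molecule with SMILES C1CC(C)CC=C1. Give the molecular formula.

Atom tally by fragment:
  cyclohexene ring core → C:6 H:10
  (− 1 ring H displaced by substituents)
  + CH3 → C:1 H:3
Element totals:
  C: 7
  H: 12

C7H12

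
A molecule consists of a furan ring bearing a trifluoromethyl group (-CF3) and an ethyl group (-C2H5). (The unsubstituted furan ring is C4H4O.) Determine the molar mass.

Atom tally by fragment:
  furan ring core → C:4 H:4 O:1
  (− 2 ring H displaced by substituents)
  + CF3 → C:1 F:3
  + C2H5 → C:2 H:5
Element totals:
  C: 7
  H: 7
  F: 3
  O: 1
Molecular formula: C7H7F3O.
  M = 7(12.011) + 7(1.008) + 3(18.998) + 15.999
    = 84.077 + 7.056 + 56.994 + 15.999 = 164.126

164.13 g/mol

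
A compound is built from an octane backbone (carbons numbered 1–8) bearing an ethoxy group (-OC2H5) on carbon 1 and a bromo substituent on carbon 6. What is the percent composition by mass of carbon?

Atom tally by fragment:
  C2H5OCH2 → C:3 H:7 O:1
  CH2 → C:1 H:2
  CH2 → C:1 H:2
  CH2 → C:1 H:2
  CH2 → C:1 H:2
  CH(Br) → C:1 H:1 Br:1
  CH2 → C:1 H:2
  CH3 → C:1 H:3
Element totals:
  C: 10
  H: 21
  Br: 1
  O: 1
Molecular formula: C10H21BrO.
Molar mass = 237.181 g/mol.
Mass from C: 10 × 12.011 = 120.110 g/mol.
%C = 120.110 / 237.181 × 100 = 50.64%.

50.64%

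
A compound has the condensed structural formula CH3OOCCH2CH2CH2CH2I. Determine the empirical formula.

Atom tally by fragment:
  CH3OOCCH2 → C:3 H:5 O:2
  CH2 → C:1 H:2
  CH2 → C:1 H:2
  CH2I → C:1 H:2 I:1
Element totals:
  C: 6
  H: 11
  I: 1
  O: 2
Molecular formula: C6H11IO2.
gcd of subscripts (6, 11, 1, 2) = 1, so the empirical formula equals the molecular formula.

C6H11IO2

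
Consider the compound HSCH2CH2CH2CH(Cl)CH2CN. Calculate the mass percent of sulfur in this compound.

Atom tally by fragment:
  HSCH2 → C:1 H:3 S:1
  CH2 → C:1 H:2
  CH2 → C:1 H:2
  CH(Cl) → C:1 H:1 Cl:1
  CH2CN → C:2 H:2 N:1
Element totals:
  C: 6
  H: 10
  Cl: 1
  N: 1
  S: 1
Molecular formula: C6H10ClNS.
Molar mass = 163.663 g/mol.
Mass from S: 1 × 32.06 = 32.060 g/mol.
%S = 32.060 / 163.663 × 100 = 19.59%.

19.59%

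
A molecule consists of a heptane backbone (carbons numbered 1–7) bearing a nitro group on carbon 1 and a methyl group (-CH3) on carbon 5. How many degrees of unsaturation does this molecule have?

1

Atom tally by fragment:
  O2NCH2 → C:1 H:2 N:1 O:2
  CH2 → C:1 H:2
  CH2 → C:1 H:2
  CH2 → C:1 H:2
  CH(CH3) → C:2 H:4
  CH2 → C:1 H:2
  CH3 → C:1 H:3
Element totals:
  C: 8
  H: 17
  N: 1
  O: 2
Molecular formula: C8H17NO2.
DoU = (2C + 2 + N − H − X) / 2 = (2·8 + 2 + 1 − 17 − 0) / 2 = 1.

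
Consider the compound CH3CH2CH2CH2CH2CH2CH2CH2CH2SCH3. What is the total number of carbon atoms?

Atom tally by fragment:
  CH3 → C:1 H:3
  CH2 → C:1 H:2
  CH2 → C:1 H:2
  CH2 → C:1 H:2
  CH2 → C:1 H:2
  CH2 → C:1 H:2
  CH2 → C:1 H:2
  CH2 → C:1 H:2
  CH2SCH3 → C:2 H:5 S:1
Element totals:
  C: 10
  H: 22
  S: 1

10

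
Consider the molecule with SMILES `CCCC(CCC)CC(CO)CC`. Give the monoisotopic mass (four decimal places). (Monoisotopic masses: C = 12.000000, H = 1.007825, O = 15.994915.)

Atom tally by fragment:
  CH3 → C:1 H:3
  CH2 → C:1 H:2
  CH2 → C:1 H:2
  CH(CH2CH2CH3) → C:4 H:8
  CH2 → C:1 H:2
  CH(CH2OH) → C:2 H:4 O:1
  CH2 → C:1 H:2
  CH3 → C:1 H:3
Element totals:
  C: 12
  H: 26
  O: 1
Molecular formula: C12H26O.
  M = 12(12.0) + 26(1.007825) + 15.994915
    = 144.000000 + 26.203450 + 15.994915 = 186.198365

186.1984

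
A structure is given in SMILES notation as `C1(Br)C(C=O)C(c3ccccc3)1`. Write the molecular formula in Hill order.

Atom tally by fragment:
  cyclopropane ring core → C:3 H:6
  (− 3 ring H displaced by substituents)
  + Br → Br:1
  + CHO → C:1 H:1 O:1
  + C6H5 → C:6 H:5
Element totals:
  C: 10
  H: 9
  Br: 1
  O: 1

C10H9BrO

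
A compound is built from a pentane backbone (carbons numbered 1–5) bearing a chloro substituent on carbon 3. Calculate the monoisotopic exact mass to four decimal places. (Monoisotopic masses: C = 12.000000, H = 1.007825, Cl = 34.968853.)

106.0549

Atom tally by fragment:
  CH3 → C:1 H:3
  CH2 → C:1 H:2
  CH(Cl) → C:1 H:1 Cl:1
  CH2 → C:1 H:2
  CH3 → C:1 H:3
Element totals:
  C: 5
  H: 11
  Cl: 1
Molecular formula: C5H11Cl.
  M = 5(12.0) + 11(1.007825) + 34.968853
    = 60.000000 + 11.086075 + 34.968853 = 106.054928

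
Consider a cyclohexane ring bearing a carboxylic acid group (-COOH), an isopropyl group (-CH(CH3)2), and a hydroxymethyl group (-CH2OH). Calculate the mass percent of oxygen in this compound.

Atom tally by fragment:
  cyclohexane ring core → C:6 H:12
  (− 3 ring H displaced by substituents)
  + COOH → C:1 H:1 O:2
  + CH(CH3)2 → C:3 H:7
  + CH2OH → C:1 H:3 O:1
Element totals:
  C: 11
  H: 20
  O: 3
Molecular formula: C11H20O3.
Molar mass = 200.278 g/mol.
Mass from O: 3 × 15.999 = 47.997 g/mol.
%O = 47.997 / 200.278 × 100 = 23.97%.

23.97%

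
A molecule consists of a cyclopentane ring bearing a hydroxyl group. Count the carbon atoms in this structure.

5

Atom tally by fragment:
  cyclopentane ring core → C:5 H:10
  (− 1 ring H displaced by substituents)
  + OH → O:1 H:1
Element totals:
  C: 5
  H: 10
  O: 1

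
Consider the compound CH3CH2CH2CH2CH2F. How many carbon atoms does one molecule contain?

Atom tally by fragment:
  CH3 → C:1 H:3
  CH2 → C:1 H:2
  CH2 → C:1 H:2
  CH2 → C:1 H:2
  CH2F → C:1 H:2 F:1
Element totals:
  C: 5
  H: 11
  F: 1

5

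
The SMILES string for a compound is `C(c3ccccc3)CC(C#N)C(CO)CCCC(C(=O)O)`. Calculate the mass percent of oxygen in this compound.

Atom tally by fragment:
  C6H5CH2 → C:7 H:7
  CH2 → C:1 H:2
  CH(CN) → C:2 H:1 N:1
  CH(CH2OH) → C:2 H:4 O:1
  CH2 → C:1 H:2
  CH2 → C:1 H:2
  CH2 → C:1 H:2
  CH2COOH → C:2 H:3 O:2
Element totals:
  C: 17
  H: 23
  N: 1
  O: 3
Molecular formula: C17H23NO3.
Molar mass = 289.375 g/mol.
Mass from O: 3 × 15.999 = 47.997 g/mol.
%O = 47.997 / 289.375 × 100 = 16.59%.

16.59%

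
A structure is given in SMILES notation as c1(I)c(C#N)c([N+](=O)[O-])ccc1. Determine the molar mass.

274.02 g/mol

Atom tally by fragment:
  benzene ring core → C:6 H:6
  (− 3 ring H displaced by substituents)
  + I → I:1
  + CN → C:1 N:1
  + NO2 → N:1 O:2
Element totals:
  C: 7
  H: 3
  I: 1
  N: 2
  O: 2
Molecular formula: C7H3IN2O2.
  M = 7(12.011) + 3(1.008) + 126.904 + 2(14.007) + 2(15.999)
    = 84.077 + 3.024 + 126.904 + 28.014 + 31.998 = 274.017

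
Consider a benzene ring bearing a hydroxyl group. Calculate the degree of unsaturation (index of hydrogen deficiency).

4

Atom tally by fragment:
  benzene ring core → C:6 H:6
  (− 1 ring H displaced by substituents)
  + OH → O:1 H:1
Element totals:
  C: 6
  H: 6
  O: 1
Molecular formula: C6H6O.
DoU = (2C + 2 + N − H − X) / 2 = (2·6 + 2 + 0 − 6 − 0) / 2 = 4.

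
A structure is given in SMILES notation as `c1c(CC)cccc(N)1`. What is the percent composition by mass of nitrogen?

Atom tally by fragment:
  benzene ring core → C:6 H:6
  (− 2 ring H displaced by substituents)
  + C2H5 → C:2 H:5
  + NH2 → N:1 H:2
Element totals:
  C: 8
  H: 11
  N: 1
Molecular formula: C8H11N.
Molar mass = 121.183 g/mol.
Mass from N: 1 × 14.007 = 14.007 g/mol.
%N = 14.007 / 121.183 × 100 = 11.56%.

11.56%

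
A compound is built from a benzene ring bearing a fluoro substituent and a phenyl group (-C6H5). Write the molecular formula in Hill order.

C12H9F

Atom tally by fragment:
  benzene ring core → C:6 H:6
  (− 2 ring H displaced by substituents)
  + F → F:1
  + C6H5 → C:6 H:5
Element totals:
  C: 12
  H: 9
  F: 1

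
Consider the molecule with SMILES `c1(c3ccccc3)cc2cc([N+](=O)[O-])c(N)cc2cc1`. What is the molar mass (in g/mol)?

Atom tally by fragment:
  naphthalene ring system core → C:10 H:8
  (− 3 ring H displaced by substituents)
  + C6H5 → C:6 H:5
  + NO2 → N:1 O:2
  + NH2 → N:1 H:2
Element totals:
  C: 16
  H: 12
  N: 2
  O: 2
Molecular formula: C16H12N2O2.
  M = 16(12.011) + 12(1.008) + 2(14.007) + 2(15.999)
    = 192.176 + 12.096 + 28.014 + 31.998 = 264.284

264.28 g/mol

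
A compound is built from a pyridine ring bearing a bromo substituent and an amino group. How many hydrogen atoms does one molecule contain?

5

Atom tally by fragment:
  pyridine ring core → C:5 H:5 N:1
  (− 2 ring H displaced by substituents)
  + Br → Br:1
  + NH2 → N:1 H:2
Element totals:
  C: 5
  H: 5
  Br: 1
  N: 2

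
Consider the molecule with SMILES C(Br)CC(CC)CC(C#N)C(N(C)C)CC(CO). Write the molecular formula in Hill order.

C14H27BrN2O

Atom tally by fragment:
  BrCH2 → C:1 H:2 Br:1
  CH2 → C:1 H:2
  CH(C2H5) → C:3 H:6
  CH2 → C:1 H:2
  CH(CN) → C:2 H:1 N:1
  CH(N(CH3)2) → C:3 H:7 N:1
  CH2 → C:1 H:2
  CH2CH2OH → C:2 H:5 O:1
Element totals:
  C: 14
  H: 27
  Br: 1
  N: 2
  O: 1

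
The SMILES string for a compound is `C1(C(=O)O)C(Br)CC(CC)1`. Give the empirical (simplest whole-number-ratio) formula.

C7H11BrO2

Atom tally by fragment:
  cyclobutane ring core → C:4 H:8
  (− 3 ring H displaced by substituents)
  + COOH → C:1 H:1 O:2
  + Br → Br:1
  + C2H5 → C:2 H:5
Element totals:
  C: 7
  H: 11
  Br: 1
  O: 2
Molecular formula: C7H11BrO2.
gcd of subscripts (1, 7, 11, 2) = 1, so the empirical formula equals the molecular formula.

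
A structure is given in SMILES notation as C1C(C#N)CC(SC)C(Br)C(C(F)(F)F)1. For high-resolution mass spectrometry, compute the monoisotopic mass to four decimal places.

Atom tally by fragment:
  cyclohexane ring core → C:6 H:12
  (− 4 ring H displaced by substituents)
  + CN → C:1 N:1
  + SCH3 → C:1 H:3 S:1
  + Br → Br:1
  + CF3 → C:1 F:3
Element totals:
  C: 9
  H: 11
  Br: 1
  F: 3
  N: 1
  S: 1
Molecular formula: C9H11BrF3NS.
  M = 9(12.0) + 11(1.007825) + 78.918338 + 3(18.998403) + 14.003074 + 31.972071
    = 108.000000 + 11.086075 + 78.918338 + 56.995209 + 14.003074 + 31.972071 = 300.974767

300.9748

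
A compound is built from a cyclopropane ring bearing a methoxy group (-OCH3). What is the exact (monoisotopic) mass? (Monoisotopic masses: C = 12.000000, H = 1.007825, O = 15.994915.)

72.0575

Atom tally by fragment:
  cyclopropane ring core → C:3 H:6
  (− 1 ring H displaced by substituents)
  + OCH3 → C:1 H:3 O:1
Element totals:
  C: 4
  H: 8
  O: 1
Molecular formula: C4H8O.
  M = 4(12.0) + 8(1.007825) + 15.994915
    = 48.000000 + 8.062600 + 15.994915 = 72.057515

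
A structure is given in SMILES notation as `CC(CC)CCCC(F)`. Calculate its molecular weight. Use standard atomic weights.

Atom tally by fragment:
  CH3 → C:1 H:3
  CH(C2H5) → C:3 H:6
  CH2 → C:1 H:2
  CH2 → C:1 H:2
  CH2 → C:1 H:2
  CH2F → C:1 H:2 F:1
Element totals:
  C: 8
  H: 17
  F: 1
Molecular formula: C8H17F.
  M = 8(12.011) + 17(1.008) + 18.998
    = 96.088 + 17.136 + 18.998 = 132.222

132.22 g/mol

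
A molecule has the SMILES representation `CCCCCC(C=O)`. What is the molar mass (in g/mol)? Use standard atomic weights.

114.19 g/mol

Atom tally by fragment:
  CH3 → C:1 H:3
  CH2 → C:1 H:2
  CH2 → C:1 H:2
  CH2 → C:1 H:2
  CH2 → C:1 H:2
  CH2CHO → C:2 H:3 O:1
Element totals:
  C: 7
  H: 14
  O: 1
Molecular formula: C7H14O.
  M = 7(12.011) + 14(1.008) + 15.999
    = 84.077 + 14.112 + 15.999 = 114.188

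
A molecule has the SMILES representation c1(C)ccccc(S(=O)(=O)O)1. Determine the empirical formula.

Atom tally by fragment:
  benzene ring core → C:6 H:6
  (− 2 ring H displaced by substituents)
  + CH3 → C:1 H:3
  + SO3H → S:1 O:3 H:1
Element totals:
  C: 7
  H: 8
  O: 3
  S: 1
Molecular formula: C7H8O3S.
gcd of subscripts (7, 8, 3, 1) = 1, so the empirical formula equals the molecular formula.

C7H8O3S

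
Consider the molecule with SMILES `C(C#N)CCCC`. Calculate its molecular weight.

Atom tally by fragment:
  NCCH2 → C:2 H:2 N:1
  CH2 → C:1 H:2
  CH2 → C:1 H:2
  CH2 → C:1 H:2
  CH3 → C:1 H:3
Element totals:
  C: 6
  H: 11
  N: 1
Molecular formula: C6H11N.
  M = 6(12.011) + 11(1.008) + 14.007
    = 72.066 + 11.088 + 14.007 = 97.161

97.16 g/mol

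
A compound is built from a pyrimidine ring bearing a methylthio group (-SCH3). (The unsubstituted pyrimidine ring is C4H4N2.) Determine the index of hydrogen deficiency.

4

Atom tally by fragment:
  pyrimidine ring core → C:4 H:4 N:2
  (− 1 ring H displaced by substituents)
  + SCH3 → C:1 H:3 S:1
Element totals:
  C: 5
  H: 6
  N: 2
  S: 1
Molecular formula: C5H6N2S.
DoU = (2C + 2 + N − H − X) / 2 = (2·5 + 2 + 2 − 6 − 0) / 2 = 4.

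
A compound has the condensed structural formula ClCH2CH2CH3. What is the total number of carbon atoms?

Atom tally by fragment:
  ClCH2 → C:1 H:2 Cl:1
  CH2 → C:1 H:2
  CH3 → C:1 H:3
Element totals:
  C: 3
  H: 7
  Cl: 1

3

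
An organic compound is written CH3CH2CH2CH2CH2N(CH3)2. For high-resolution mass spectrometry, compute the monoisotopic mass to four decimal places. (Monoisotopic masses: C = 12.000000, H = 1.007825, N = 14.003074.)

115.1361

Element totals:
  C: 7
  H: 17
  N: 1
Molecular formula: C7H17N.
  M = 7(12.0) + 17(1.007825) + 14.003074
    = 84.000000 + 17.133025 + 14.003074 = 115.136099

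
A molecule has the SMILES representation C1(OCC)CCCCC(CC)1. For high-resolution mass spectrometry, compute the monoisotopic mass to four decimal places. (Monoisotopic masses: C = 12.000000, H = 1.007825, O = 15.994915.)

156.1514

Atom tally by fragment:
  cyclohexane ring core → C:6 H:12
  (− 2 ring H displaced by substituents)
  + OC2H5 → C:2 H:5 O:1
  + C2H5 → C:2 H:5
Element totals:
  C: 10
  H: 20
  O: 1
Molecular formula: C10H20O.
  M = 10(12.0) + 20(1.007825) + 15.994915
    = 120.000000 + 20.156500 + 15.994915 = 156.151415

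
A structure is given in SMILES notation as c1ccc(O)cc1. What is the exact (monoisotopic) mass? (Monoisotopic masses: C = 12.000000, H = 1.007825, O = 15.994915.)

Atom tally by fragment:
  benzene ring core → C:6 H:6
  (− 1 ring H displaced by substituents)
  + OH → O:1 H:1
Element totals:
  C: 6
  H: 6
  O: 1
Molecular formula: C6H6O.
  M = 6(12.0) + 6(1.007825) + 15.994915
    = 72.000000 + 6.046950 + 15.994915 = 94.041865

94.0419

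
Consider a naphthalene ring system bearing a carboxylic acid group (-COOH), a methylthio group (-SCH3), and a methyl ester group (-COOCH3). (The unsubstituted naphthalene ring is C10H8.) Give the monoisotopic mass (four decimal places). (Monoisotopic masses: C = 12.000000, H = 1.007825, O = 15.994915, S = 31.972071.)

Atom tally by fragment:
  naphthalene ring system core → C:10 H:8
  (− 3 ring H displaced by substituents)
  + COOH → C:1 H:1 O:2
  + SCH3 → C:1 H:3 S:1
  + COOCH3 → C:2 H:3 O:2
Element totals:
  C: 14
  H: 12
  O: 4
  S: 1
Molecular formula: C14H12O4S.
  M = 14(12.0) + 12(1.007825) + 4(15.994915) + 31.972071
    = 168.000000 + 12.093900 + 63.979660 + 31.972071 = 276.045631

276.0456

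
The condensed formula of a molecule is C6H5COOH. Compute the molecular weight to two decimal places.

Atom tally by fragment:
  benzene ring core → C:6 H:6
  (− 1 ring H displaced by substituents)
  + COOH → C:1 H:1 O:2
Element totals:
  C: 7
  H: 6
  O: 2
Molecular formula: C7H6O2.
  M = 7(12.011) + 6(1.008) + 2(15.999)
    = 84.077 + 6.048 + 31.998 = 122.123

122.12 g/mol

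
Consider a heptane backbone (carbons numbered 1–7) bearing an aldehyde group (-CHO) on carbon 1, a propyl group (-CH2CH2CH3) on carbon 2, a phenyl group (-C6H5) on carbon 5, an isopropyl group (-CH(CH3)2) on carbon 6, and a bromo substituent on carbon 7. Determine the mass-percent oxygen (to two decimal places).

Atom tally by fragment:
  OHCCH2 → C:2 H:3 O:1
  CH(CH2CH2CH3) → C:4 H:8
  CH2 → C:1 H:2
  CH2 → C:1 H:2
  CH(C6H5) → C:7 H:6
  CH(CH(CH3)2) → C:4 H:8
  CH2Br → C:1 H:2 Br:1
Element totals:
  C: 20
  H: 31
  Br: 1
  O: 1
Molecular formula: C20H31BrO.
Molar mass = 367.371 g/mol.
Mass from O: 1 × 15.999 = 15.999 g/mol.
%O = 15.999 / 367.371 × 100 = 4.35%.

4.35%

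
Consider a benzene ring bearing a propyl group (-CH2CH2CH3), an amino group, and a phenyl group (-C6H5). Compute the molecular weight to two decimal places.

Atom tally by fragment:
  benzene ring core → C:6 H:6
  (− 3 ring H displaced by substituents)
  + CH2CH2CH3 → C:3 H:7
  + NH2 → N:1 H:2
  + C6H5 → C:6 H:5
Element totals:
  C: 15
  H: 17
  N: 1
Molecular formula: C15H17N.
  M = 15(12.011) + 17(1.008) + 14.007
    = 180.165 + 17.136 + 14.007 = 211.308

211.31 g/mol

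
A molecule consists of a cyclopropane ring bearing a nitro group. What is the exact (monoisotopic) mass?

87.0320

Atom tally by fragment:
  cyclopropane ring core → C:3 H:6
  (− 1 ring H displaced by substituents)
  + NO2 → N:1 O:2
Element totals:
  C: 3
  H: 5
  N: 1
  O: 2
Molecular formula: C3H5NO2.
  M = 3(12.0) + 5(1.007825) + 14.003074 + 2(15.994915)
    = 36.000000 + 5.039125 + 14.003074 + 31.989830 = 87.032029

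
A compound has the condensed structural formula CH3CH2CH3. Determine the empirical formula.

Atom tally by fragment:
  CH3 → C:1 H:3
  CH2 → C:1 H:2
  CH3 → C:1 H:3
Element totals:
  C: 3
  H: 8
Molecular formula: C3H8.
gcd of subscripts (3, 8) = 1, so the empirical formula equals the molecular formula.

C3H8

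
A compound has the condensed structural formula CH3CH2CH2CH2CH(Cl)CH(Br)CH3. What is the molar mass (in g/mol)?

213.54 g/mol

Element totals:
  C: 7
  H: 14
  Br: 1
  Cl: 1
Molecular formula: C7H14BrCl.
  M = 7(12.011) + 14(1.008) + 79.904 + 35.45
    = 84.077 + 14.112 + 79.904 + 35.450 = 213.543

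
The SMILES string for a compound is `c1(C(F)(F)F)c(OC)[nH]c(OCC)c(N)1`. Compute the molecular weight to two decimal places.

224.18 g/mol

Atom tally by fragment:
  pyrrole ring core → C:4 H:5 N:1
  (− 4 ring H displaced by substituents)
  + CF3 → C:1 F:3
  + OCH3 → C:1 H:3 O:1
  + OC2H5 → C:2 H:5 O:1
  + NH2 → N:1 H:2
Element totals:
  C: 8
  H: 11
  F: 3
  N: 2
  O: 2
Molecular formula: C8H11F3N2O2.
  M = 8(12.011) + 11(1.008) + 3(18.998) + 2(14.007) + 2(15.999)
    = 96.088 + 11.088 + 56.994 + 28.014 + 31.998 = 224.182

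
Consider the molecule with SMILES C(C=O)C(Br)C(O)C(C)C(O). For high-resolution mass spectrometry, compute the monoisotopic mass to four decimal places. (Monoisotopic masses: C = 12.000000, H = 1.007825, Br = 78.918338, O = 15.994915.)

Atom tally by fragment:
  OHCCH2 → C:2 H:3 O:1
  CH(Br) → C:1 H:1 Br:1
  CH(OH) → C:1 H:2 O:1
  CH(CH3) → C:2 H:4
  CH2OH → C:1 H:3 O:1
Element totals:
  C: 7
  H: 13
  Br: 1
  O: 3
Molecular formula: C7H13BrO3.
  M = 7(12.0) + 13(1.007825) + 78.918338 + 3(15.994915)
    = 84.000000 + 13.101725 + 78.918338 + 47.984745 = 224.004808

224.0048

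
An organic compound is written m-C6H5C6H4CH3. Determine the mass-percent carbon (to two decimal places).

Element totals:
  C: 13
  H: 12
Molecular formula: C13H12.
Molar mass = 168.239 g/mol.
Mass from C: 13 × 12.011 = 156.143 g/mol.
%C = 156.143 / 168.239 × 100 = 92.81%.

92.81%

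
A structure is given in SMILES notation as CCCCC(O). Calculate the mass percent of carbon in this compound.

Atom tally by fragment:
  CH3 → C:1 H:3
  CH2 → C:1 H:2
  CH2 → C:1 H:2
  CH2 → C:1 H:2
  CH2OH → C:1 H:3 O:1
Element totals:
  C: 5
  H: 12
  O: 1
Molecular formula: C5H12O.
Molar mass = 88.150 g/mol.
Mass from C: 5 × 12.011 = 60.055 g/mol.
%C = 60.055 / 88.150 × 100 = 68.13%.

68.13%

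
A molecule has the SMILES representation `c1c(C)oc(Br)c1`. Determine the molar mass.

Atom tally by fragment:
  furan ring core → C:4 H:4 O:1
  (− 2 ring H displaced by substituents)
  + CH3 → C:1 H:3
  + Br → Br:1
Element totals:
  C: 5
  H: 5
  Br: 1
  O: 1
Molecular formula: C5H5BrO.
  M = 5(12.011) + 5(1.008) + 79.904 + 15.999
    = 60.055 + 5.040 + 79.904 + 15.999 = 160.998

161.00 g/mol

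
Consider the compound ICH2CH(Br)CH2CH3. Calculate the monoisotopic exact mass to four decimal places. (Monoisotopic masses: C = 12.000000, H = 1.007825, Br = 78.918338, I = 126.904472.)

Atom tally by fragment:
  ICH2 → C:1 H:2 I:1
  CH(Br) → C:1 H:1 Br:1
  CH2 → C:1 H:2
  CH3 → C:1 H:3
Element totals:
  C: 4
  H: 8
  Br: 1
  I: 1
Molecular formula: C4H8BrI.
  M = 4(12.0) + 8(1.007825) + 78.918338 + 126.904472
    = 48.000000 + 8.062600 + 78.918338 + 126.904472 = 261.885410

261.8854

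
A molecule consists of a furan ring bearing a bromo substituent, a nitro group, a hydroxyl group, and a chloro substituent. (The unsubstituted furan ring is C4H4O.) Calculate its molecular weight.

242.41 g/mol

Atom tally by fragment:
  furan ring core → C:4 H:4 O:1
  (− 4 ring H displaced by substituents)
  + Br → Br:1
  + NO2 → N:1 O:2
  + OH → O:1 H:1
  + Cl → Cl:1
Element totals:
  C: 4
  H: 1
  Br: 1
  Cl: 1
  N: 1
  O: 4
Molecular formula: C4HBrClNO4.
  M = 4(12.011) + 1.008 + 79.904 + 35.45 + 14.007 + 4(15.999)
    = 48.044 + 1.008 + 79.904 + 35.450 + 14.007 + 63.996 = 242.409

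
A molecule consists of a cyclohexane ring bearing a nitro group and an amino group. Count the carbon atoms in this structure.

Atom tally by fragment:
  cyclohexane ring core → C:6 H:12
  (− 2 ring H displaced by substituents)
  + NO2 → N:1 O:2
  + NH2 → N:1 H:2
Element totals:
  C: 6
  H: 12
  N: 2
  O: 2

6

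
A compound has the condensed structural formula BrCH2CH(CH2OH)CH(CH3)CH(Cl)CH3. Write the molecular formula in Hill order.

C7H14BrClO

Atom tally by fragment:
  BrCH2 → C:1 H:2 Br:1
  CH(CH2OH) → C:2 H:4 O:1
  CH(CH3) → C:2 H:4
  CH(Cl) → C:1 H:1 Cl:1
  CH3 → C:1 H:3
Element totals:
  C: 7
  H: 14
  Br: 1
  Cl: 1
  O: 1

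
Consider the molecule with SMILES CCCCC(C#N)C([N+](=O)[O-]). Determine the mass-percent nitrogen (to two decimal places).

Atom tally by fragment:
  CH3 → C:1 H:3
  CH2 → C:1 H:2
  CH2 → C:1 H:2
  CH2 → C:1 H:2
  CH(CN) → C:2 H:1 N:1
  CH2NO2 → C:1 H:2 N:1 O:2
Element totals:
  C: 7
  H: 12
  N: 2
  O: 2
Molecular formula: C7H12N2O2.
Molar mass = 156.185 g/mol.
Mass from N: 2 × 14.007 = 28.014 g/mol.
%N = 28.014 / 156.185 × 100 = 17.94%.

17.94%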